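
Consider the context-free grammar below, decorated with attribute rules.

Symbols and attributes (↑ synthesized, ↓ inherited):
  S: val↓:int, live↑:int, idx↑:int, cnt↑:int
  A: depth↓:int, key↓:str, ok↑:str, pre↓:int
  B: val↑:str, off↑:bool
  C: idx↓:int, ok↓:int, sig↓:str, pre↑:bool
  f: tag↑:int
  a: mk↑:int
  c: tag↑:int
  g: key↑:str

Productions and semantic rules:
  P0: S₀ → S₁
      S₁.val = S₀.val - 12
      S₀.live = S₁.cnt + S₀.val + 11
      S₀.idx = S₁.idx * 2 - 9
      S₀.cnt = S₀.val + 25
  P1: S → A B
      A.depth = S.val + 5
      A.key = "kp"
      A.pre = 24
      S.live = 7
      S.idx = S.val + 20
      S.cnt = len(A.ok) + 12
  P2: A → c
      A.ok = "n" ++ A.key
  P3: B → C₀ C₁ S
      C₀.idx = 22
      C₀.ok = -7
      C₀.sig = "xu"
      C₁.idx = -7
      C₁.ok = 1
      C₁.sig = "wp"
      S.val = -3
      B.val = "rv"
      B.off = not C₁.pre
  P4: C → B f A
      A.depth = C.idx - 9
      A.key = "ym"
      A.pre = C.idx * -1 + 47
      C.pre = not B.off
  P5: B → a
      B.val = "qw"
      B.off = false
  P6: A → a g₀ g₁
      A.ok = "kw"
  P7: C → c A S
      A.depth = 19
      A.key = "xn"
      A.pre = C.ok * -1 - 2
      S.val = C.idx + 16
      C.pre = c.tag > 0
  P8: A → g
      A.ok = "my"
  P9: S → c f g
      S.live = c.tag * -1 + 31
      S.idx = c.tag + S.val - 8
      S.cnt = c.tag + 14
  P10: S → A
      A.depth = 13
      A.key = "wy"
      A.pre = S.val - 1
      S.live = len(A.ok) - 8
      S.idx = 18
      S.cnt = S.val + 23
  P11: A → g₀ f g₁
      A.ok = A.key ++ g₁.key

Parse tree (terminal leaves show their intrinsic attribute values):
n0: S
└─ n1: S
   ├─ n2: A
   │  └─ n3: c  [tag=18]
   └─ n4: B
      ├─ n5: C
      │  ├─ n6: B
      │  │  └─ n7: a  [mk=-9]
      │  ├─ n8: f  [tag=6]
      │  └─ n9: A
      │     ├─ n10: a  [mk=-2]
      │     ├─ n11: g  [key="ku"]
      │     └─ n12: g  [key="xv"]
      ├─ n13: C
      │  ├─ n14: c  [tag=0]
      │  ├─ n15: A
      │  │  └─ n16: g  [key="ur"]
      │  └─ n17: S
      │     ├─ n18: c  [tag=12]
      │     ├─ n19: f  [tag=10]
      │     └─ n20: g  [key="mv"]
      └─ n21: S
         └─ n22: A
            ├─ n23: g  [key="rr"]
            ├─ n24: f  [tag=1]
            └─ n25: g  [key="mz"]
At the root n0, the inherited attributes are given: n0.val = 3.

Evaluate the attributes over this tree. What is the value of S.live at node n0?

29

1. n0.val = 3  [given at root]
2. n1.val = -9  [S₀.val - 12]
3. n2.depth = -4  [S.val + 5]
4. n2.key = "kp"  ["kp"]
5. n2.pre = 24  [24]
6. n3.tag = 18  [terminal]
7. n2.ok = "nkp"  ["n" ++ A.key]
8. n5.idx = 22  [22]
9. n5.ok = -7  [-7]
10. n5.sig = "xu"  ["xu"]
11. n7.mk = -9  [terminal]
12. n6.val = "qw"  ["qw"]
13. n6.off = false  [false]
14. n8.tag = 6  [terminal]
15. n9.depth = 13  [C.idx - 9]
16. n9.key = "ym"  ["ym"]
17. n9.pre = 25  [C.idx * -1 + 47]
18. n10.mk = -2  [terminal]
19. n11.key = "ku"  [terminal]
20. n12.key = "xv"  [terminal]
21. n9.ok = "kw"  ["kw"]
22. n5.pre = true  [not B.off]
23. n13.idx = -7  [-7]
24. n13.ok = 1  [1]
25. n13.sig = "wp"  ["wp"]
26. n14.tag = 0  [terminal]
27. n15.depth = 19  [19]
28. n15.key = "xn"  ["xn"]
29. n15.pre = -3  [C.ok * -1 - 2]
30. n16.key = "ur"  [terminal]
31. n15.ok = "my"  ["my"]
32. n17.val = 9  [C.idx + 16]
33. n18.tag = 12  [terminal]
34. n19.tag = 10  [terminal]
35. n20.key = "mv"  [terminal]
36. n17.live = 19  [c.tag * -1 + 31]
37. n17.idx = 13  [c.tag + S.val - 8]
38. n17.cnt = 26  [c.tag + 14]
39. n13.pre = false  [c.tag > 0]
40. n21.val = -3  [-3]
41. n22.depth = 13  [13]
42. n22.key = "wy"  ["wy"]
43. n22.pre = -4  [S.val - 1]
44. n23.key = "rr"  [terminal]
45. n24.tag = 1  [terminal]
46. n25.key = "mz"  [terminal]
47. n22.ok = "wymz"  [A.key ++ g₁.key]
48. n21.live = -4  [len(A.ok) - 8]
49. n21.idx = 18  [18]
50. n21.cnt = 20  [S.val + 23]
51. n4.val = "rv"  ["rv"]
52. n4.off = true  [not C₁.pre]
53. n1.live = 7  [7]
54. n1.idx = 11  [S.val + 20]
55. n1.cnt = 15  [len(A.ok) + 12]
56. n0.live = 29  [S₁.cnt + S₀.val + 11]
57. n0.idx = 13  [S₁.idx * 2 - 9]
58. n0.cnt = 28  [S₀.val + 25]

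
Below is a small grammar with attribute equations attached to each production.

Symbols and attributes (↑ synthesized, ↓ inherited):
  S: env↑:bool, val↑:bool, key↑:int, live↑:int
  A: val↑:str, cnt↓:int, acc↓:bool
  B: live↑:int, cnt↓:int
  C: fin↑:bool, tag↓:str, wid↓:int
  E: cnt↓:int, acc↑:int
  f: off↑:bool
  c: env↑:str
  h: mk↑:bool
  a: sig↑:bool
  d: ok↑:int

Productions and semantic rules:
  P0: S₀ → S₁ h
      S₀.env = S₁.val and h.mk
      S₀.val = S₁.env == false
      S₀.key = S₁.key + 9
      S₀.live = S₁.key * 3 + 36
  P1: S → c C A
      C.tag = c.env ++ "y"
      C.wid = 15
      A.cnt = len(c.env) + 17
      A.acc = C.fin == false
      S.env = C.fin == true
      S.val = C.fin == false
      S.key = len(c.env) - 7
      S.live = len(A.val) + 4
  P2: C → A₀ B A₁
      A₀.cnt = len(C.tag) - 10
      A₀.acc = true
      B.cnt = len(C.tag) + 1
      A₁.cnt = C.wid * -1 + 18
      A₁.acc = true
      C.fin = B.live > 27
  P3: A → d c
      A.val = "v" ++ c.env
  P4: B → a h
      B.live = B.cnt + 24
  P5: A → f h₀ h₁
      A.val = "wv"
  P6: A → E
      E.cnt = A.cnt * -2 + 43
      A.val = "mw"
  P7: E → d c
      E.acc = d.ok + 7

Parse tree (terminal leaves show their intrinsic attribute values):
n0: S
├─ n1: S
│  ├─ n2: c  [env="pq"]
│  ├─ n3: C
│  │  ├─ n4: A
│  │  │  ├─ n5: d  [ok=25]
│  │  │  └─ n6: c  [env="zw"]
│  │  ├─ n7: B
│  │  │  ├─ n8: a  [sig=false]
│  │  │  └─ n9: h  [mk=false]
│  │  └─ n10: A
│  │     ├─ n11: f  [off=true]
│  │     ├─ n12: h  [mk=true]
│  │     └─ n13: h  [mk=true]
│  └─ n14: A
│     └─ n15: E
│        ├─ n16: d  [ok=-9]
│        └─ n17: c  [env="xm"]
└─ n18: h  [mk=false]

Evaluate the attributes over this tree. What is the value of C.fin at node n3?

true

1. n2.env = "pq"  [terminal]
2. n3.tag = "pqy"  [c.env ++ "y"]
3. n3.wid = 15  [15]
4. n4.cnt = -7  [len(C.tag) - 10]
5. n4.acc = true  [true]
6. n5.ok = 25  [terminal]
7. n6.env = "zw"  [terminal]
8. n4.val = "vzw"  ["v" ++ c.env]
9. n7.cnt = 4  [len(C.tag) + 1]
10. n8.sig = false  [terminal]
11. n9.mk = false  [terminal]
12. n7.live = 28  [B.cnt + 24]
13. n10.cnt = 3  [C.wid * -1 + 18]
14. n10.acc = true  [true]
15. n11.off = true  [terminal]
16. n12.mk = true  [terminal]
17. n13.mk = true  [terminal]
18. n10.val = "wv"  ["wv"]
19. n3.fin = true  [B.live > 27]
20. n14.cnt = 19  [len(c.env) + 17]
21. n14.acc = false  [C.fin == false]
22. n15.cnt = 5  [A.cnt * -2 + 43]
23. n16.ok = -9  [terminal]
24. n17.env = "xm"  [terminal]
25. n15.acc = -2  [d.ok + 7]
26. n14.val = "mw"  ["mw"]
27. n1.env = true  [C.fin == true]
28. n1.val = false  [C.fin == false]
29. n1.key = -5  [len(c.env) - 7]
30. n1.live = 6  [len(A.val) + 4]
31. n18.mk = false  [terminal]
32. n0.env = false  [S₁.val and h.mk]
33. n0.val = false  [S₁.env == false]
34. n0.key = 4  [S₁.key + 9]
35. n0.live = 21  [S₁.key * 3 + 36]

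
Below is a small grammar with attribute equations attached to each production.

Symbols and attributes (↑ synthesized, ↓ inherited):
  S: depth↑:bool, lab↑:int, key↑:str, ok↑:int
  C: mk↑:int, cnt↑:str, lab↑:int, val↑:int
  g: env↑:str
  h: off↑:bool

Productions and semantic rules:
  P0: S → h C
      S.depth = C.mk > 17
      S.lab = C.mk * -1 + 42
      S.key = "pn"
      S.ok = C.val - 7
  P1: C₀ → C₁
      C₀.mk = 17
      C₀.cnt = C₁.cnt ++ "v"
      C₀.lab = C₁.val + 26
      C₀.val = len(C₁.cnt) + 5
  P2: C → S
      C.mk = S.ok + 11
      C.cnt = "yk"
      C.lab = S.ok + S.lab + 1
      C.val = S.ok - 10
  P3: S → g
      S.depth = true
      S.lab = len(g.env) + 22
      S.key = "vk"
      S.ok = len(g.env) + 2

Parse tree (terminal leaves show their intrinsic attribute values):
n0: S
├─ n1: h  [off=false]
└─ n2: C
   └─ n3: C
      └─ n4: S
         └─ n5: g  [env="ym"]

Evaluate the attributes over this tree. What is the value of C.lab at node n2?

1. n1.off = false  [terminal]
2. n5.env = "ym"  [terminal]
3. n4.depth = true  [true]
4. n4.lab = 24  [len(g.env) + 22]
5. n4.key = "vk"  ["vk"]
6. n4.ok = 4  [len(g.env) + 2]
7. n3.mk = 15  [S.ok + 11]
8. n3.cnt = "yk"  ["yk"]
9. n3.lab = 29  [S.ok + S.lab + 1]
10. n3.val = -6  [S.ok - 10]
11. n2.mk = 17  [17]
12. n2.cnt = "ykv"  [C₁.cnt ++ "v"]
13. n2.lab = 20  [C₁.val + 26]
14. n2.val = 7  [len(C₁.cnt) + 5]
15. n0.depth = false  [C.mk > 17]
16. n0.lab = 25  [C.mk * -1 + 42]
17. n0.key = "pn"  ["pn"]
18. n0.ok = 0  [C.val - 7]

20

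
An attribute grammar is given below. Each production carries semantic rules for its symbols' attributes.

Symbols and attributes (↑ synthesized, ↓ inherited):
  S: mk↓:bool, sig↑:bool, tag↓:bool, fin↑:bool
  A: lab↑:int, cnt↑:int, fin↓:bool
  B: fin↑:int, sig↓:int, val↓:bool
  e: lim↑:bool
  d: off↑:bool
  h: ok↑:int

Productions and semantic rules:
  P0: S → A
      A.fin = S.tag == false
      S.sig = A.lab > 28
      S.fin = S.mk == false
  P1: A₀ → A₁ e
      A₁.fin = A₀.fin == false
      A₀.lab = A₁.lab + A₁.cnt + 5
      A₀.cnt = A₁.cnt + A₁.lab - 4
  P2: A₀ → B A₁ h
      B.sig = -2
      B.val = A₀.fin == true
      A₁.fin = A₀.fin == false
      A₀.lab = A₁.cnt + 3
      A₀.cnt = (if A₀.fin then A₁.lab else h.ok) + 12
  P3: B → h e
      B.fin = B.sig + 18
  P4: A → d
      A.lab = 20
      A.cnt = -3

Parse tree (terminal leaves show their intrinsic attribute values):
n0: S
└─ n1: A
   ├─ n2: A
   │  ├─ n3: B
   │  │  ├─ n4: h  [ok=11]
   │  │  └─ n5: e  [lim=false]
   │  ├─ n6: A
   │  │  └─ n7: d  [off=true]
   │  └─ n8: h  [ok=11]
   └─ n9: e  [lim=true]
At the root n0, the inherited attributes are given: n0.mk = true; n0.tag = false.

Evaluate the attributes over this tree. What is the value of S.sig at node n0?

false

1. n0.mk = true  [given at root]
2. n0.tag = false  [given at root]
3. n1.fin = true  [S.tag == false]
4. n2.fin = false  [A₀.fin == false]
5. n3.sig = -2  [-2]
6. n3.val = false  [A₀.fin == true]
7. n4.ok = 11  [terminal]
8. n5.lim = false  [terminal]
9. n3.fin = 16  [B.sig + 18]
10. n6.fin = true  [A₀.fin == false]
11. n7.off = true  [terminal]
12. n6.lab = 20  [20]
13. n6.cnt = -3  [-3]
14. n8.ok = 11  [terminal]
15. n2.lab = 0  [A₁.cnt + 3]
16. n2.cnt = 23  [(if A₀.fin then A₁.lab else h.ok) + 12]
17. n9.lim = true  [terminal]
18. n1.lab = 28  [A₁.lab + A₁.cnt + 5]
19. n1.cnt = 19  [A₁.cnt + A₁.lab - 4]
20. n0.sig = false  [A.lab > 28]
21. n0.fin = false  [S.mk == false]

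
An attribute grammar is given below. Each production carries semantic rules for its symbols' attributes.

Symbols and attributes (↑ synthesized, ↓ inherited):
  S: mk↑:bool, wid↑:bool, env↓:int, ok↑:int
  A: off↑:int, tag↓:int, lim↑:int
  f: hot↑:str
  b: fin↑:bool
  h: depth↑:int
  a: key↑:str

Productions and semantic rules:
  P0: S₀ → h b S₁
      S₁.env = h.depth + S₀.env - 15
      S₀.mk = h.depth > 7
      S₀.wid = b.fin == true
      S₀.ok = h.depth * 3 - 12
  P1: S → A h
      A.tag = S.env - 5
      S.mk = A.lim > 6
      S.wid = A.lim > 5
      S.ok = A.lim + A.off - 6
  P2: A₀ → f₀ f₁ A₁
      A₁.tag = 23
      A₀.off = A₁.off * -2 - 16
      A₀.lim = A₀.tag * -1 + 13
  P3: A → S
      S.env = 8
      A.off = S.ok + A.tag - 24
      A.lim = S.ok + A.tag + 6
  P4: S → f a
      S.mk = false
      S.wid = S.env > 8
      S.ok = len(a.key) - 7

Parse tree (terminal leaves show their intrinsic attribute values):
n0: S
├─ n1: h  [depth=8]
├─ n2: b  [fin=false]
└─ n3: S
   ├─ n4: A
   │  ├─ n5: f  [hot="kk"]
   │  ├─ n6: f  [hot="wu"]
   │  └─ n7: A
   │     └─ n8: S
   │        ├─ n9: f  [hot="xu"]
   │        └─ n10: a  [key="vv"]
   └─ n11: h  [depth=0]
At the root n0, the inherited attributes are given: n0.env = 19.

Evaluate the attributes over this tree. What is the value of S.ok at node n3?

-4

1. n0.env = 19  [given at root]
2. n1.depth = 8  [terminal]
3. n2.fin = false  [terminal]
4. n3.env = 12  [h.depth + S₀.env - 15]
5. n4.tag = 7  [S.env - 5]
6. n5.hot = "kk"  [terminal]
7. n6.hot = "wu"  [terminal]
8. n7.tag = 23  [23]
9. n8.env = 8  [8]
10. n9.hot = "xu"  [terminal]
11. n10.key = "vv"  [terminal]
12. n8.mk = false  [false]
13. n8.wid = false  [S.env > 8]
14. n8.ok = -5  [len(a.key) - 7]
15. n7.off = -6  [S.ok + A.tag - 24]
16. n7.lim = 24  [S.ok + A.tag + 6]
17. n4.off = -4  [A₁.off * -2 - 16]
18. n4.lim = 6  [A₀.tag * -1 + 13]
19. n11.depth = 0  [terminal]
20. n3.mk = false  [A.lim > 6]
21. n3.wid = true  [A.lim > 5]
22. n3.ok = -4  [A.lim + A.off - 6]
23. n0.mk = true  [h.depth > 7]
24. n0.wid = false  [b.fin == true]
25. n0.ok = 12  [h.depth * 3 - 12]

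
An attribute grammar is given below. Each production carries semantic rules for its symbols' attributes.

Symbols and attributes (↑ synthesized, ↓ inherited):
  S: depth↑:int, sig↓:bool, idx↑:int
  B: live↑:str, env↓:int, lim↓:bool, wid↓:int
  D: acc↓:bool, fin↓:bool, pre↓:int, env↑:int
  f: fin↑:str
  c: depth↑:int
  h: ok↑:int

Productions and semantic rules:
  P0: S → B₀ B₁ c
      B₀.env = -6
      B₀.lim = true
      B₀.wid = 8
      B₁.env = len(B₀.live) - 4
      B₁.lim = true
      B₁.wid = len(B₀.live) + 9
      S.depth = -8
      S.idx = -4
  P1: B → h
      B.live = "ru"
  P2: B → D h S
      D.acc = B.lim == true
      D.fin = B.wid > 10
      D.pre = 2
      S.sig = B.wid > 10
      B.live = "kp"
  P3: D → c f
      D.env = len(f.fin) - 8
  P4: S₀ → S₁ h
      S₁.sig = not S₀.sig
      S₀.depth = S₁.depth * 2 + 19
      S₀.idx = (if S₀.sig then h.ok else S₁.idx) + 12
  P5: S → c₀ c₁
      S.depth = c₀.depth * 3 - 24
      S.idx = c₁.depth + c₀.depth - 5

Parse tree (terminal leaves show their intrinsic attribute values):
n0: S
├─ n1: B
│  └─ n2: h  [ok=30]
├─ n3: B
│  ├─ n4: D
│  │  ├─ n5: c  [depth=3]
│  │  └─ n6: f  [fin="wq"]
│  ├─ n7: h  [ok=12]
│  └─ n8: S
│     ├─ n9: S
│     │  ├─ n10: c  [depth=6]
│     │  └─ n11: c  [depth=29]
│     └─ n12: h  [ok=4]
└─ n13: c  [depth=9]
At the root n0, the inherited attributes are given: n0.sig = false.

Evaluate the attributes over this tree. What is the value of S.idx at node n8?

1. n0.sig = false  [given at root]
2. n1.env = -6  [-6]
3. n1.lim = true  [true]
4. n1.wid = 8  [8]
5. n2.ok = 30  [terminal]
6. n1.live = "ru"  ["ru"]
7. n3.env = -2  [len(B₀.live) - 4]
8. n3.lim = true  [true]
9. n3.wid = 11  [len(B₀.live) + 9]
10. n4.acc = true  [B.lim == true]
11. n4.fin = true  [B.wid > 10]
12. n4.pre = 2  [2]
13. n5.depth = 3  [terminal]
14. n6.fin = "wq"  [terminal]
15. n4.env = -6  [len(f.fin) - 8]
16. n7.ok = 12  [terminal]
17. n8.sig = true  [B.wid > 10]
18. n9.sig = false  [not S₀.sig]
19. n10.depth = 6  [terminal]
20. n11.depth = 29  [terminal]
21. n9.depth = -6  [c₀.depth * 3 - 24]
22. n9.idx = 30  [c₁.depth + c₀.depth - 5]
23. n12.ok = 4  [terminal]
24. n8.depth = 7  [S₁.depth * 2 + 19]
25. n8.idx = 16  [(if S₀.sig then h.ok else S₁.idx) + 12]
26. n3.live = "kp"  ["kp"]
27. n13.depth = 9  [terminal]
28. n0.depth = -8  [-8]
29. n0.idx = -4  [-4]

16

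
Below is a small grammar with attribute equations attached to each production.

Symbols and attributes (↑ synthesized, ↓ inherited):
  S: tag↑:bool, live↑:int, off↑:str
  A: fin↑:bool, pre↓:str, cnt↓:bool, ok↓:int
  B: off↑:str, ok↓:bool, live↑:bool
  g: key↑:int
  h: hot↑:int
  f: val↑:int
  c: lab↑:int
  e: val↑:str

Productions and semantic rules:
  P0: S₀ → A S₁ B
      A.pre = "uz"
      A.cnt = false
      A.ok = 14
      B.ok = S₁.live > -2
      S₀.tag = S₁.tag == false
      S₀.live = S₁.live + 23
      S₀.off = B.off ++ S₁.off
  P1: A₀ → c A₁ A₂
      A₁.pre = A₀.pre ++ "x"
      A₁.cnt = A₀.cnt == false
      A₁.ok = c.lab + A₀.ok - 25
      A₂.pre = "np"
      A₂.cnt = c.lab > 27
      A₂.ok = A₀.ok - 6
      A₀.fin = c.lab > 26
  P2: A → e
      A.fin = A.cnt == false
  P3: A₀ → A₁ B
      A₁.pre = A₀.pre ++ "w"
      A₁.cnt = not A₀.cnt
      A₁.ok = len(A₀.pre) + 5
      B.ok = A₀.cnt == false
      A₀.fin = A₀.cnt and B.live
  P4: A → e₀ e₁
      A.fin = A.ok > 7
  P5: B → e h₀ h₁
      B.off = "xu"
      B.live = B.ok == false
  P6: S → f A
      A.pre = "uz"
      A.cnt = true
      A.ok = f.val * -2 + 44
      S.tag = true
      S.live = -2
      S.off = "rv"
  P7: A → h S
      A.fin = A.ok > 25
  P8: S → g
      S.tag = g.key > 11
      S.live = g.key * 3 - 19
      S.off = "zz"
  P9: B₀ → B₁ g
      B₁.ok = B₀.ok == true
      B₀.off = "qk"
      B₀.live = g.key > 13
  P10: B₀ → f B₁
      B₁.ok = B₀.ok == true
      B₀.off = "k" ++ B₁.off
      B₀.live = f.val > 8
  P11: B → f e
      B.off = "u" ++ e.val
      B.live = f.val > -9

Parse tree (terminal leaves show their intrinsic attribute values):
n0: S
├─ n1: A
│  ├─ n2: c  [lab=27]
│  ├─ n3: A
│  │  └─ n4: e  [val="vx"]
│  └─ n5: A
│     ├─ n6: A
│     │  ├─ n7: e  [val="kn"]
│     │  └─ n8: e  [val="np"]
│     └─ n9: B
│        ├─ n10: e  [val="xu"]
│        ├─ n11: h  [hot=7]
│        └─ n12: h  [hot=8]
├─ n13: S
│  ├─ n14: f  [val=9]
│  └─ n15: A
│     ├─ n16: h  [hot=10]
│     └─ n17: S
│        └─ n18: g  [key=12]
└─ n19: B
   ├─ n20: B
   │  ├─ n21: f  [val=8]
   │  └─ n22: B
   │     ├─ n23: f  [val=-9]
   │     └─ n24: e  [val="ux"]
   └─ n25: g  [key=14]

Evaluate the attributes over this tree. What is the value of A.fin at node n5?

1. n1.pre = "uz"  ["uz"]
2. n1.cnt = false  [false]
3. n1.ok = 14  [14]
4. n2.lab = 27  [terminal]
5. n3.pre = "uzx"  [A₀.pre ++ "x"]
6. n3.cnt = true  [A₀.cnt == false]
7. n3.ok = 16  [c.lab + A₀.ok - 25]
8. n4.val = "vx"  [terminal]
9. n3.fin = false  [A.cnt == false]
10. n5.pre = "np"  ["np"]
11. n5.cnt = false  [c.lab > 27]
12. n5.ok = 8  [A₀.ok - 6]
13. n6.pre = "npw"  [A₀.pre ++ "w"]
14. n6.cnt = true  [not A₀.cnt]
15. n6.ok = 7  [len(A₀.pre) + 5]
16. n7.val = "kn"  [terminal]
17. n8.val = "np"  [terminal]
18. n6.fin = false  [A.ok > 7]
19. n9.ok = true  [A₀.cnt == false]
20. n10.val = "xu"  [terminal]
21. n11.hot = 7  [terminal]
22. n12.hot = 8  [terminal]
23. n9.off = "xu"  ["xu"]
24. n9.live = false  [B.ok == false]
25. n5.fin = false  [A₀.cnt and B.live]
26. n1.fin = true  [c.lab > 26]
27. n14.val = 9  [terminal]
28. n15.pre = "uz"  ["uz"]
29. n15.cnt = true  [true]
30. n15.ok = 26  [f.val * -2 + 44]
31. n16.hot = 10  [terminal]
32. n18.key = 12  [terminal]
33. n17.tag = true  [g.key > 11]
34. n17.live = 17  [g.key * 3 - 19]
35. n17.off = "zz"  ["zz"]
36. n15.fin = true  [A.ok > 25]
37. n13.tag = true  [true]
38. n13.live = -2  [-2]
39. n13.off = "rv"  ["rv"]
40. n19.ok = false  [S₁.live > -2]
41. n20.ok = false  [B₀.ok == true]
42. n21.val = 8  [terminal]
43. n22.ok = false  [B₀.ok == true]
44. n23.val = -9  [terminal]
45. n24.val = "ux"  [terminal]
46. n22.off = "uux"  ["u" ++ e.val]
47. n22.live = false  [f.val > -9]
48. n20.off = "kuux"  ["k" ++ B₁.off]
49. n20.live = false  [f.val > 8]
50. n25.key = 14  [terminal]
51. n19.off = "qk"  ["qk"]
52. n19.live = true  [g.key > 13]
53. n0.tag = false  [S₁.tag == false]
54. n0.live = 21  [S₁.live + 23]
55. n0.off = "qkrv"  [B.off ++ S₁.off]

false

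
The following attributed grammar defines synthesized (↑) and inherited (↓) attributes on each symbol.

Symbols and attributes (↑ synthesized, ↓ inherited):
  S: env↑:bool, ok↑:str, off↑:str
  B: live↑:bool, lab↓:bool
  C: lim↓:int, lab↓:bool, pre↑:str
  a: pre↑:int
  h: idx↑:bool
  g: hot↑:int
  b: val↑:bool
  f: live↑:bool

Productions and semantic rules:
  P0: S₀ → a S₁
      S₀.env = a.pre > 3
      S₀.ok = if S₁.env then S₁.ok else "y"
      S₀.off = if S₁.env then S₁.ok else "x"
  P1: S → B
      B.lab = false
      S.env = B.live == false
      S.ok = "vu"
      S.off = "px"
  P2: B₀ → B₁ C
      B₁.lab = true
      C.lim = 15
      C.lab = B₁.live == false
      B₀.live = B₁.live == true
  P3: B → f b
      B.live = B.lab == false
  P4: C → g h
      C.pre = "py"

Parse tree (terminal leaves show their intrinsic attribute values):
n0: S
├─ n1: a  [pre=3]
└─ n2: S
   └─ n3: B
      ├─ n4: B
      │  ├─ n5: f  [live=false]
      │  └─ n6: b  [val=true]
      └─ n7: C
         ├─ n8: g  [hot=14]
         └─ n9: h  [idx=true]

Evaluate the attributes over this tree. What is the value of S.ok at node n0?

1. n1.pre = 3  [terminal]
2. n3.lab = false  [false]
3. n4.lab = true  [true]
4. n5.live = false  [terminal]
5. n6.val = true  [terminal]
6. n4.live = false  [B.lab == false]
7. n7.lim = 15  [15]
8. n7.lab = true  [B₁.live == false]
9. n8.hot = 14  [terminal]
10. n9.idx = true  [terminal]
11. n7.pre = "py"  ["py"]
12. n3.live = false  [B₁.live == true]
13. n2.env = true  [B.live == false]
14. n2.ok = "vu"  ["vu"]
15. n2.off = "px"  ["px"]
16. n0.env = false  [a.pre > 3]
17. n0.ok = "vu"  [if S₁.env then S₁.ok else "y"]
18. n0.off = "vu"  [if S₁.env then S₁.ok else "x"]

"vu"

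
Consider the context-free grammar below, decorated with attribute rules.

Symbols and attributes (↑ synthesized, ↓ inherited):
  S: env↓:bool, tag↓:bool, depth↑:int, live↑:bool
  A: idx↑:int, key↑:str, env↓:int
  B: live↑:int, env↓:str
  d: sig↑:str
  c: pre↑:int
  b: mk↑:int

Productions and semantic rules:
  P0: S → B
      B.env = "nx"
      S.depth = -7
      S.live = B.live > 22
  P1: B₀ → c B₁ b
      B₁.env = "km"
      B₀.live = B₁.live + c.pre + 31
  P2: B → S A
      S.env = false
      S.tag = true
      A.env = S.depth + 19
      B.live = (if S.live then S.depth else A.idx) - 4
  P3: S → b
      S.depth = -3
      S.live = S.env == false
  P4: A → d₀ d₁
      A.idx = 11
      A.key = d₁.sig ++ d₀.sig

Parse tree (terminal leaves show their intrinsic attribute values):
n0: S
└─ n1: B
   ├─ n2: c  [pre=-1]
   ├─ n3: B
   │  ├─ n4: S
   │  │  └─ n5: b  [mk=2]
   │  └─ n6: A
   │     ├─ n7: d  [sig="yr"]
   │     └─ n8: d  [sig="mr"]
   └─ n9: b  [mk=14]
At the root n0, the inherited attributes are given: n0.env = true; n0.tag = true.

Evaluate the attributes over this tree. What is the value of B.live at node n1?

1. n0.env = true  [given at root]
2. n0.tag = true  [given at root]
3. n1.env = "nx"  ["nx"]
4. n2.pre = -1  [terminal]
5. n3.env = "km"  ["km"]
6. n4.env = false  [false]
7. n4.tag = true  [true]
8. n5.mk = 2  [terminal]
9. n4.depth = -3  [-3]
10. n4.live = true  [S.env == false]
11. n6.env = 16  [S.depth + 19]
12. n7.sig = "yr"  [terminal]
13. n8.sig = "mr"  [terminal]
14. n6.idx = 11  [11]
15. n6.key = "mryr"  [d₁.sig ++ d₀.sig]
16. n3.live = -7  [(if S.live then S.depth else A.idx) - 4]
17. n9.mk = 14  [terminal]
18. n1.live = 23  [B₁.live + c.pre + 31]
19. n0.depth = -7  [-7]
20. n0.live = true  [B.live > 22]

23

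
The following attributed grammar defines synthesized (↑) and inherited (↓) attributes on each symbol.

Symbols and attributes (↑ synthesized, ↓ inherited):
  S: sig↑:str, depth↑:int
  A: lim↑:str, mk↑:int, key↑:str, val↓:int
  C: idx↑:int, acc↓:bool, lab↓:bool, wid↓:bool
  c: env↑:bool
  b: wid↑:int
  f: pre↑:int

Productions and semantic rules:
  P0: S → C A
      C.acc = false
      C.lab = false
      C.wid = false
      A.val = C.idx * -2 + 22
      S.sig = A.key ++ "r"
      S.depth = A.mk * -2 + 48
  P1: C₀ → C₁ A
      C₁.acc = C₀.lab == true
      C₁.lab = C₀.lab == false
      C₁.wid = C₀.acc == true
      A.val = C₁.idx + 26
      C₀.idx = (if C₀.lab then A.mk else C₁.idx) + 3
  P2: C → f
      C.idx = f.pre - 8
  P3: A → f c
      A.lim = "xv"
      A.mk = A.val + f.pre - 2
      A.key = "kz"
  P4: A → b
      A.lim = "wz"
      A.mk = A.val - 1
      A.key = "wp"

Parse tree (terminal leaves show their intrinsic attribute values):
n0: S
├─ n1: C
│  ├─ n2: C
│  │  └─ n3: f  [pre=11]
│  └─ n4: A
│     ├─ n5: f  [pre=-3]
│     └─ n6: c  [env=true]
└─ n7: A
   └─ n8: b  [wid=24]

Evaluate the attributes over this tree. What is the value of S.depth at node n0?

1. n1.acc = false  [false]
2. n1.lab = false  [false]
3. n1.wid = false  [false]
4. n2.acc = false  [C₀.lab == true]
5. n2.lab = true  [C₀.lab == false]
6. n2.wid = false  [C₀.acc == true]
7. n3.pre = 11  [terminal]
8. n2.idx = 3  [f.pre - 8]
9. n4.val = 29  [C₁.idx + 26]
10. n5.pre = -3  [terminal]
11. n6.env = true  [terminal]
12. n4.lim = "xv"  ["xv"]
13. n4.mk = 24  [A.val + f.pre - 2]
14. n4.key = "kz"  ["kz"]
15. n1.idx = 6  [(if C₀.lab then A.mk else C₁.idx) + 3]
16. n7.val = 10  [C.idx * -2 + 22]
17. n8.wid = 24  [terminal]
18. n7.lim = "wz"  ["wz"]
19. n7.mk = 9  [A.val - 1]
20. n7.key = "wp"  ["wp"]
21. n0.sig = "wpr"  [A.key ++ "r"]
22. n0.depth = 30  [A.mk * -2 + 48]

30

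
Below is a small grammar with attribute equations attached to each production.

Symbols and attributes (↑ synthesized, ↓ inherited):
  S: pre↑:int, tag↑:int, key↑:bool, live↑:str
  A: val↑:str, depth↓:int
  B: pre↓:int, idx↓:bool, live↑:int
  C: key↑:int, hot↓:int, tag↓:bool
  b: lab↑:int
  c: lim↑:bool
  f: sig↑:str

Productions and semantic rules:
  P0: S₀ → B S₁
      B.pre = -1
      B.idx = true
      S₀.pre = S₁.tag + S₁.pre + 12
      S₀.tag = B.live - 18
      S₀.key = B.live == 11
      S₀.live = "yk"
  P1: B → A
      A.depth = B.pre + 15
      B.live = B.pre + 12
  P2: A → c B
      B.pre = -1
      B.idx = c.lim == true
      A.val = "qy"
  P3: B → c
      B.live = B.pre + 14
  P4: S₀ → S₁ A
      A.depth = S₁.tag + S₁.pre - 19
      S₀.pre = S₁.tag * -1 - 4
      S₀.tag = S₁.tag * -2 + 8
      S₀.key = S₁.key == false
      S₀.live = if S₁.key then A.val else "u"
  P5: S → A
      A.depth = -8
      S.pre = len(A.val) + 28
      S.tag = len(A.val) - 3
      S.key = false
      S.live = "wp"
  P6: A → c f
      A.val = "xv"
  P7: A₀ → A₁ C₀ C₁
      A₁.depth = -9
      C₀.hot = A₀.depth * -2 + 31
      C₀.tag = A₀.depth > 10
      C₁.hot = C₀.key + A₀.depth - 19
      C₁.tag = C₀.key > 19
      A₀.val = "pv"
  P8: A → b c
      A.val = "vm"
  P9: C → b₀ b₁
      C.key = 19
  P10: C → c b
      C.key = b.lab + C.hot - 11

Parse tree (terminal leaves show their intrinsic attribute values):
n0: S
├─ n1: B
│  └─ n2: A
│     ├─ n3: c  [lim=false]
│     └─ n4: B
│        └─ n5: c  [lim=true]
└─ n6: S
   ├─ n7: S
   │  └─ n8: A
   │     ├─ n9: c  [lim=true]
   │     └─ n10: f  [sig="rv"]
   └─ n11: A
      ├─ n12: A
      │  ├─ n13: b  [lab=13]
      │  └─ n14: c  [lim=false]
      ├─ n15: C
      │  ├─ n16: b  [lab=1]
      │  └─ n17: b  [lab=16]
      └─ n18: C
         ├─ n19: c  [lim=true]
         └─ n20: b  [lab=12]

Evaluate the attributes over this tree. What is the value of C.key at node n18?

1. n1.pre = -1  [-1]
2. n1.idx = true  [true]
3. n2.depth = 14  [B.pre + 15]
4. n3.lim = false  [terminal]
5. n4.pre = -1  [-1]
6. n4.idx = false  [c.lim == true]
7. n5.lim = true  [terminal]
8. n4.live = 13  [B.pre + 14]
9. n2.val = "qy"  ["qy"]
10. n1.live = 11  [B.pre + 12]
11. n8.depth = -8  [-8]
12. n9.lim = true  [terminal]
13. n10.sig = "rv"  [terminal]
14. n8.val = "xv"  ["xv"]
15. n7.pre = 30  [len(A.val) + 28]
16. n7.tag = -1  [len(A.val) - 3]
17. n7.key = false  [false]
18. n7.live = "wp"  ["wp"]
19. n11.depth = 10  [S₁.tag + S₁.pre - 19]
20. n12.depth = -9  [-9]
21. n13.lab = 13  [terminal]
22. n14.lim = false  [terminal]
23. n12.val = "vm"  ["vm"]
24. n15.hot = 11  [A₀.depth * -2 + 31]
25. n15.tag = false  [A₀.depth > 10]
26. n16.lab = 1  [terminal]
27. n17.lab = 16  [terminal]
28. n15.key = 19  [19]
29. n18.hot = 10  [C₀.key + A₀.depth - 19]
30. n18.tag = false  [C₀.key > 19]
31. n19.lim = true  [terminal]
32. n20.lab = 12  [terminal]
33. n18.key = 11  [b.lab + C.hot - 11]
34. n11.val = "pv"  ["pv"]
35. n6.pre = -3  [S₁.tag * -1 - 4]
36. n6.tag = 10  [S₁.tag * -2 + 8]
37. n6.key = true  [S₁.key == false]
38. n6.live = "u"  [if S₁.key then A.val else "u"]
39. n0.pre = 19  [S₁.tag + S₁.pre + 12]
40. n0.tag = -7  [B.live - 18]
41. n0.key = true  [B.live == 11]
42. n0.live = "yk"  ["yk"]

11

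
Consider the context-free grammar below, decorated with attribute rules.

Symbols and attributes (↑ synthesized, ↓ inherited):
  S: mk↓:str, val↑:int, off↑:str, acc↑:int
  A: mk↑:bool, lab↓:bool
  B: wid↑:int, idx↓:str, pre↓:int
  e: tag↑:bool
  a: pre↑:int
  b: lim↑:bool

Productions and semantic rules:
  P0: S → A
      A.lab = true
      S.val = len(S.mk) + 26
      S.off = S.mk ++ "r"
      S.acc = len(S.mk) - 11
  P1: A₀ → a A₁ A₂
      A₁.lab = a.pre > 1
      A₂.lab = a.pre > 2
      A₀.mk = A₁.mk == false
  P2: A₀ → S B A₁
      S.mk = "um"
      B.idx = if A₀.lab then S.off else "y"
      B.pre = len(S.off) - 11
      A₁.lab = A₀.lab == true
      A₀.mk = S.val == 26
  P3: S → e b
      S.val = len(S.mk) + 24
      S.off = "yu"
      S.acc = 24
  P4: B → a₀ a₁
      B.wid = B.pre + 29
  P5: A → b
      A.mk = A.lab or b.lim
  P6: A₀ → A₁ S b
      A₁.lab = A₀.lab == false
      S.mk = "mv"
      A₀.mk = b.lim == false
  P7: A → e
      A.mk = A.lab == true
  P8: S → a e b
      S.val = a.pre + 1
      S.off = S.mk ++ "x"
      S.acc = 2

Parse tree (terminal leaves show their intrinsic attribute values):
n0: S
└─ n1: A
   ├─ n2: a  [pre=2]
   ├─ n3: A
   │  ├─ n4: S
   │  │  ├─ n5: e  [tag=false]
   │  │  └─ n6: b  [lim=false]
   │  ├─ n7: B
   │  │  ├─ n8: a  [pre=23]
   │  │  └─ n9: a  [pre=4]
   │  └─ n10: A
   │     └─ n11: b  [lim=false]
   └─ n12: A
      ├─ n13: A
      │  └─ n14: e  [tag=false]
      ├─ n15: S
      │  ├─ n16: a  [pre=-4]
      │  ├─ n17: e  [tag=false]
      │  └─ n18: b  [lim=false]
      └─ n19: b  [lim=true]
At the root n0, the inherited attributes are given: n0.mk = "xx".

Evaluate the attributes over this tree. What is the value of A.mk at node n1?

1. n0.mk = "xx"  [given at root]
2. n1.lab = true  [true]
3. n2.pre = 2  [terminal]
4. n3.lab = true  [a.pre > 1]
5. n4.mk = "um"  ["um"]
6. n5.tag = false  [terminal]
7. n6.lim = false  [terminal]
8. n4.val = 26  [len(S.mk) + 24]
9. n4.off = "yu"  ["yu"]
10. n4.acc = 24  [24]
11. n7.idx = "yu"  [if A₀.lab then S.off else "y"]
12. n7.pre = -9  [len(S.off) - 11]
13. n8.pre = 23  [terminal]
14. n9.pre = 4  [terminal]
15. n7.wid = 20  [B.pre + 29]
16. n10.lab = true  [A₀.lab == true]
17. n11.lim = false  [terminal]
18. n10.mk = true  [A.lab or b.lim]
19. n3.mk = true  [S.val == 26]
20. n12.lab = false  [a.pre > 2]
21. n13.lab = true  [A₀.lab == false]
22. n14.tag = false  [terminal]
23. n13.mk = true  [A.lab == true]
24. n15.mk = "mv"  ["mv"]
25. n16.pre = -4  [terminal]
26. n17.tag = false  [terminal]
27. n18.lim = false  [terminal]
28. n15.val = -3  [a.pre + 1]
29. n15.off = "mvx"  [S.mk ++ "x"]
30. n15.acc = 2  [2]
31. n19.lim = true  [terminal]
32. n12.mk = false  [b.lim == false]
33. n1.mk = false  [A₁.mk == false]
34. n0.val = 28  [len(S.mk) + 26]
35. n0.off = "xxr"  [S.mk ++ "r"]
36. n0.acc = -9  [len(S.mk) - 11]

false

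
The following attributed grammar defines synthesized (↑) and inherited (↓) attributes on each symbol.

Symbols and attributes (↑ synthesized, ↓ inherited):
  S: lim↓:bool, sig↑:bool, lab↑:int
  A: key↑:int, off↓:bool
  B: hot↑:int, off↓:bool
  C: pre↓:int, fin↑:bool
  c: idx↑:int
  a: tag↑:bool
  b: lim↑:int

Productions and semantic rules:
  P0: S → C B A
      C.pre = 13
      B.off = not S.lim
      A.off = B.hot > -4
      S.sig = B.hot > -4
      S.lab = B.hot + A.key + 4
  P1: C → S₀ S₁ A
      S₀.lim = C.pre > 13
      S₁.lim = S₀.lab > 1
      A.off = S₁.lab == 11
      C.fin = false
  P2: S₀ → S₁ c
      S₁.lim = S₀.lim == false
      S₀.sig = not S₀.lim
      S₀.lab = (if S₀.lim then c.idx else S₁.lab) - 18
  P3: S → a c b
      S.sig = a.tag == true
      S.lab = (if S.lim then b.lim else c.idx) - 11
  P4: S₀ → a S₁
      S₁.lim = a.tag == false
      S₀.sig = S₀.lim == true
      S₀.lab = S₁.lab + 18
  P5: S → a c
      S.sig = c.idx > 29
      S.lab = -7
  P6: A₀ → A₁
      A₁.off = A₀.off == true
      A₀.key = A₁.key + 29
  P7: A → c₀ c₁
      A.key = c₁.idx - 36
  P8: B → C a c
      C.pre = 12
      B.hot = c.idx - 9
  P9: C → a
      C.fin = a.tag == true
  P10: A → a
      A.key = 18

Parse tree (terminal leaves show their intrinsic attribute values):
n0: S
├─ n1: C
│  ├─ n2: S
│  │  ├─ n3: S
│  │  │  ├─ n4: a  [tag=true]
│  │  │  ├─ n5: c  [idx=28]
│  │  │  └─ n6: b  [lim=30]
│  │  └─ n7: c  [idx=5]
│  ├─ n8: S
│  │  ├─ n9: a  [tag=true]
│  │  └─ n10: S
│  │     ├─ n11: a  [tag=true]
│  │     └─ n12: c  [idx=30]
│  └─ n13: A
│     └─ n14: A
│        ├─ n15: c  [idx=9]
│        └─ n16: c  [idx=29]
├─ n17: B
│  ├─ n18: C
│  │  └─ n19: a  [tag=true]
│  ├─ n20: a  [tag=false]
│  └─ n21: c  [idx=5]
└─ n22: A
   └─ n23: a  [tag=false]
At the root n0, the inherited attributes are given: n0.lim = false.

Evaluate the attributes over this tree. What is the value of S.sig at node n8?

false

1. n0.lim = false  [given at root]
2. n1.pre = 13  [13]
3. n2.lim = false  [C.pre > 13]
4. n3.lim = true  [S₀.lim == false]
5. n4.tag = true  [terminal]
6. n5.idx = 28  [terminal]
7. n6.lim = 30  [terminal]
8. n3.sig = true  [a.tag == true]
9. n3.lab = 19  [(if S.lim then b.lim else c.idx) - 11]
10. n7.idx = 5  [terminal]
11. n2.sig = true  [not S₀.lim]
12. n2.lab = 1  [(if S₀.lim then c.idx else S₁.lab) - 18]
13. n8.lim = false  [S₀.lab > 1]
14. n9.tag = true  [terminal]
15. n10.lim = false  [a.tag == false]
16. n11.tag = true  [terminal]
17. n12.idx = 30  [terminal]
18. n10.sig = true  [c.idx > 29]
19. n10.lab = -7  [-7]
20. n8.sig = false  [S₀.lim == true]
21. n8.lab = 11  [S₁.lab + 18]
22. n13.off = true  [S₁.lab == 11]
23. n14.off = true  [A₀.off == true]
24. n15.idx = 9  [terminal]
25. n16.idx = 29  [terminal]
26. n14.key = -7  [c₁.idx - 36]
27. n13.key = 22  [A₁.key + 29]
28. n1.fin = false  [false]
29. n17.off = true  [not S.lim]
30. n18.pre = 12  [12]
31. n19.tag = true  [terminal]
32. n18.fin = true  [a.tag == true]
33. n20.tag = false  [terminal]
34. n21.idx = 5  [terminal]
35. n17.hot = -4  [c.idx - 9]
36. n22.off = false  [B.hot > -4]
37. n23.tag = false  [terminal]
38. n22.key = 18  [18]
39. n0.sig = false  [B.hot > -4]
40. n0.lab = 18  [B.hot + A.key + 4]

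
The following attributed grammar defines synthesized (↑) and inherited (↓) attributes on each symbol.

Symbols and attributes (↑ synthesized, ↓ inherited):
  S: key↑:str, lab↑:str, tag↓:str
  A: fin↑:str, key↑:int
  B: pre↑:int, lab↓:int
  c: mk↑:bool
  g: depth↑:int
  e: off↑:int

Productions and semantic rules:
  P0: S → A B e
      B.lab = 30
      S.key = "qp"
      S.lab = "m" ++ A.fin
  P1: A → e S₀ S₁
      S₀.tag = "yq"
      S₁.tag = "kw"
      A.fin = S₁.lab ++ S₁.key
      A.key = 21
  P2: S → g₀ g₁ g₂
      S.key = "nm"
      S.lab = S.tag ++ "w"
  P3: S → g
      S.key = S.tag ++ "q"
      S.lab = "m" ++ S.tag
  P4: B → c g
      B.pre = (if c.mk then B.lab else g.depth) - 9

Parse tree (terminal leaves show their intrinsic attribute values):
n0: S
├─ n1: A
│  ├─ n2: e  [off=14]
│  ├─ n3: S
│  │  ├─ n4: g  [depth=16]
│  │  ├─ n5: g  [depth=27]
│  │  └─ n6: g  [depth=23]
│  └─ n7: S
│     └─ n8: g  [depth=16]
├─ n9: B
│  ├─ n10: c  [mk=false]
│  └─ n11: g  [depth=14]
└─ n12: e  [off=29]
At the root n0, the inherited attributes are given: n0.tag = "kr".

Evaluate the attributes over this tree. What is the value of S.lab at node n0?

"mmkwkwq"

1. n0.tag = "kr"  [given at root]
2. n2.off = 14  [terminal]
3. n3.tag = "yq"  ["yq"]
4. n4.depth = 16  [terminal]
5. n5.depth = 27  [terminal]
6. n6.depth = 23  [terminal]
7. n3.key = "nm"  ["nm"]
8. n3.lab = "yqw"  [S.tag ++ "w"]
9. n7.tag = "kw"  ["kw"]
10. n8.depth = 16  [terminal]
11. n7.key = "kwq"  [S.tag ++ "q"]
12. n7.lab = "mkw"  ["m" ++ S.tag]
13. n1.fin = "mkwkwq"  [S₁.lab ++ S₁.key]
14. n1.key = 21  [21]
15. n9.lab = 30  [30]
16. n10.mk = false  [terminal]
17. n11.depth = 14  [terminal]
18. n9.pre = 5  [(if c.mk then B.lab else g.depth) - 9]
19. n12.off = 29  [terminal]
20. n0.key = "qp"  ["qp"]
21. n0.lab = "mmkwkwq"  ["m" ++ A.fin]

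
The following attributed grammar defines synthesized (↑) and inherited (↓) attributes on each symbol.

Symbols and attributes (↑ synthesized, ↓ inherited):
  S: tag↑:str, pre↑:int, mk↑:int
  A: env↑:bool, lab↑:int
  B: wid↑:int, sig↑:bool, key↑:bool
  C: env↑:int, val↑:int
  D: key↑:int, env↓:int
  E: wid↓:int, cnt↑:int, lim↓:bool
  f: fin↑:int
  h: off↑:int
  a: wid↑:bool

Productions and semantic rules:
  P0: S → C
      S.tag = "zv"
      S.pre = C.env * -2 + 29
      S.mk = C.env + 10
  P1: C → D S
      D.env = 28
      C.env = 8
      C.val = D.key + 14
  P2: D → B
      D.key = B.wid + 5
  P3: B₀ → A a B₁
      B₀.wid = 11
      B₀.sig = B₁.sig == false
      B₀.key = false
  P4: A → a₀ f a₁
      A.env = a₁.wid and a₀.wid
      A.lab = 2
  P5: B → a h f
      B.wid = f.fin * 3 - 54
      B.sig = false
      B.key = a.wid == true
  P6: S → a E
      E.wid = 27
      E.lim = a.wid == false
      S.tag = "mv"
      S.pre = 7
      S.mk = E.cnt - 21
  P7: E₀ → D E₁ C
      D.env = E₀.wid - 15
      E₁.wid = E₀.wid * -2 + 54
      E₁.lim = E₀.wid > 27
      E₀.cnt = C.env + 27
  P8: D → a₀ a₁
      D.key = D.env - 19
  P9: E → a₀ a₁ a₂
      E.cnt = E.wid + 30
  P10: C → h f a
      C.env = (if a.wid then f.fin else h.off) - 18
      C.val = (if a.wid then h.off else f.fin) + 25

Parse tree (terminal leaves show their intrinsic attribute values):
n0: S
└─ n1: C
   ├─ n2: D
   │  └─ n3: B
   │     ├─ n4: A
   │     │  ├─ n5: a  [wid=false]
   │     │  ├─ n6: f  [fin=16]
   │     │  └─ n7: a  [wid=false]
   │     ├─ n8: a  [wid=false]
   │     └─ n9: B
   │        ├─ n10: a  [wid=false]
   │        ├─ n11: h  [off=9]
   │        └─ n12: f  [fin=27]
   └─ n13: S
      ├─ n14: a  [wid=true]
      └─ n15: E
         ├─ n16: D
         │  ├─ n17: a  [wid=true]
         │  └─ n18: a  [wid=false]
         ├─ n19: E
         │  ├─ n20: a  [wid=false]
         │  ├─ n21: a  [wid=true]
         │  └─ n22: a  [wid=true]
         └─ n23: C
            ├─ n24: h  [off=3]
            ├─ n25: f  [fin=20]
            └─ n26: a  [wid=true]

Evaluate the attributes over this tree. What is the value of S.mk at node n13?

1. n2.env = 28  [28]
2. n5.wid = false  [terminal]
3. n6.fin = 16  [terminal]
4. n7.wid = false  [terminal]
5. n4.env = false  [a₁.wid and a₀.wid]
6. n4.lab = 2  [2]
7. n8.wid = false  [terminal]
8. n10.wid = false  [terminal]
9. n11.off = 9  [terminal]
10. n12.fin = 27  [terminal]
11. n9.wid = 27  [f.fin * 3 - 54]
12. n9.sig = false  [false]
13. n9.key = false  [a.wid == true]
14. n3.wid = 11  [11]
15. n3.sig = true  [B₁.sig == false]
16. n3.key = false  [false]
17. n2.key = 16  [B.wid + 5]
18. n14.wid = true  [terminal]
19. n15.wid = 27  [27]
20. n15.lim = false  [a.wid == false]
21. n16.env = 12  [E₀.wid - 15]
22. n17.wid = true  [terminal]
23. n18.wid = false  [terminal]
24. n16.key = -7  [D.env - 19]
25. n19.wid = 0  [E₀.wid * -2 + 54]
26. n19.lim = false  [E₀.wid > 27]
27. n20.wid = false  [terminal]
28. n21.wid = true  [terminal]
29. n22.wid = true  [terminal]
30. n19.cnt = 30  [E.wid + 30]
31. n24.off = 3  [terminal]
32. n25.fin = 20  [terminal]
33. n26.wid = true  [terminal]
34. n23.env = 2  [(if a.wid then f.fin else h.off) - 18]
35. n23.val = 28  [(if a.wid then h.off else f.fin) + 25]
36. n15.cnt = 29  [C.env + 27]
37. n13.tag = "mv"  ["mv"]
38. n13.pre = 7  [7]
39. n13.mk = 8  [E.cnt - 21]
40. n1.env = 8  [8]
41. n1.val = 30  [D.key + 14]
42. n0.tag = "zv"  ["zv"]
43. n0.pre = 13  [C.env * -2 + 29]
44. n0.mk = 18  [C.env + 10]

8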